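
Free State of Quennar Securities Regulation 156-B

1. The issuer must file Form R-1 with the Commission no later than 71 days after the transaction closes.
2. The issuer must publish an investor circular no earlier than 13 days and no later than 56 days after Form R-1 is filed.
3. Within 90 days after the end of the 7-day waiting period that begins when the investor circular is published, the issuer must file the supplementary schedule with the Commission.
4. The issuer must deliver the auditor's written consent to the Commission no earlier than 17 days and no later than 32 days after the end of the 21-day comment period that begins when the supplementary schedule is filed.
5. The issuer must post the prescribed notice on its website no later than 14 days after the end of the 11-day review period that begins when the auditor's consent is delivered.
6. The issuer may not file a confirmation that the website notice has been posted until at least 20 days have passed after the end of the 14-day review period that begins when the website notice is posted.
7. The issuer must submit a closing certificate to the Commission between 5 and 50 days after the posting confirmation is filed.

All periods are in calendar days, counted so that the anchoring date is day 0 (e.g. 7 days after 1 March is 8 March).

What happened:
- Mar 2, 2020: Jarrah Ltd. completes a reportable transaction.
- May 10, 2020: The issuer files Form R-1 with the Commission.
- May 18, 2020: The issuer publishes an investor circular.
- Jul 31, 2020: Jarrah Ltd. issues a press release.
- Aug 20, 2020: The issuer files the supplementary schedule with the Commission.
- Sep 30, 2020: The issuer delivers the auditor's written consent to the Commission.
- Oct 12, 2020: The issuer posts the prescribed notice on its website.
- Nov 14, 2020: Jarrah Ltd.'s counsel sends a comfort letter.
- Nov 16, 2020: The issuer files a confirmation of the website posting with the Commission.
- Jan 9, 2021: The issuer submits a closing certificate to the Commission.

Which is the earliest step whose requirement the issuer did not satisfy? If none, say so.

Step 2

Step 1 — counting 71 days from Mar 2, 2020 (when the transaction closes) gives a deadline of May 12, 2020; done May 10, 2020 — timely.
Step 2 — 13 and 56 days from May 10, 2020 (when Form R-1 is filed) are May 23, 2020 and Jul 5, 2020 respectively; done May 18, 2020 — 5 days before the window opened.
No need to go further; step 2 was not satisfied.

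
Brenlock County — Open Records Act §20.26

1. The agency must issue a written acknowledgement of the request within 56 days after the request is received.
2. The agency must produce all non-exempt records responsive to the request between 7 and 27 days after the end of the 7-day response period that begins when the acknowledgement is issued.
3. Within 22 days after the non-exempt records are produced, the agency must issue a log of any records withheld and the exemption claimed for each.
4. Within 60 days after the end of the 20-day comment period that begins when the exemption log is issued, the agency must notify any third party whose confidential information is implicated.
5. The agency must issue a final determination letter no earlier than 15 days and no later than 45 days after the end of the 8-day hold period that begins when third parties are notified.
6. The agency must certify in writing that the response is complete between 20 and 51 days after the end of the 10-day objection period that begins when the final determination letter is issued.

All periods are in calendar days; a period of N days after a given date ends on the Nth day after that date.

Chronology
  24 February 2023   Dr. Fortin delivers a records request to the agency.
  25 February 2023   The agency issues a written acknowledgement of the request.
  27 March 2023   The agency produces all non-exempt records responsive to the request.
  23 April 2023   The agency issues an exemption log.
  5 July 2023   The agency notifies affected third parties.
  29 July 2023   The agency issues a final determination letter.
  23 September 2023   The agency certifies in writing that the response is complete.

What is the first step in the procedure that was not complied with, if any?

Step 3

(1) due by 24 February 2023 + 56 days = 21 April 2023; done 25 February 2023 — timely.
(2) the permitted window runs from 4 March 2023 + 7 = 11 March 2023 to 4 March 2023 + 27 = 31 March 2023; 27 March 2023 falls inside that range.
(3) due by 27 March 2023 + 22 days = 18 April 2023; 23 April 2023 misses that deadline by 5 days.
The analysis stops there.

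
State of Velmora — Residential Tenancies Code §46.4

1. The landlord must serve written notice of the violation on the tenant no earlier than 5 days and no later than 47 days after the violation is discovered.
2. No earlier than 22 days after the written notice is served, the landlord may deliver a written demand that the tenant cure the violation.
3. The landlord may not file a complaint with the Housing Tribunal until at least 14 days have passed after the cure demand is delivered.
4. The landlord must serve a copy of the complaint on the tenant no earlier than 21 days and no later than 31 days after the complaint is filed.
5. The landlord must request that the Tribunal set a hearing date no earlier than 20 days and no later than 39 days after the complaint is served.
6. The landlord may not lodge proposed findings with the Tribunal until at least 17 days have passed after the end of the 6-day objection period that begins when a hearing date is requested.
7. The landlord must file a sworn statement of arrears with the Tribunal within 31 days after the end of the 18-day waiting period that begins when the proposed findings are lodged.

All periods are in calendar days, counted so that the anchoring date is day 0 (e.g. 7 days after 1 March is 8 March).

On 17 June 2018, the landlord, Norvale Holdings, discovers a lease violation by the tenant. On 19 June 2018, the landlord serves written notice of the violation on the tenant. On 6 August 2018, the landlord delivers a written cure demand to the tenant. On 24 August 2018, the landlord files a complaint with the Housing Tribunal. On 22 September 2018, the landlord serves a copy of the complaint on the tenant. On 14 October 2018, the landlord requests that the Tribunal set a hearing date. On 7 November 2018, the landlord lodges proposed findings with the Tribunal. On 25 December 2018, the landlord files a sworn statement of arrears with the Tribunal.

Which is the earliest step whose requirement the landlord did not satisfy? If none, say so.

Step 1

(1) the permitted window runs from 17 June 2018 + 5 = 22 June 2018 to 17 June 2018 + 47 = 3 August 2018; done 19 June 2018 — 3 days before the window opened.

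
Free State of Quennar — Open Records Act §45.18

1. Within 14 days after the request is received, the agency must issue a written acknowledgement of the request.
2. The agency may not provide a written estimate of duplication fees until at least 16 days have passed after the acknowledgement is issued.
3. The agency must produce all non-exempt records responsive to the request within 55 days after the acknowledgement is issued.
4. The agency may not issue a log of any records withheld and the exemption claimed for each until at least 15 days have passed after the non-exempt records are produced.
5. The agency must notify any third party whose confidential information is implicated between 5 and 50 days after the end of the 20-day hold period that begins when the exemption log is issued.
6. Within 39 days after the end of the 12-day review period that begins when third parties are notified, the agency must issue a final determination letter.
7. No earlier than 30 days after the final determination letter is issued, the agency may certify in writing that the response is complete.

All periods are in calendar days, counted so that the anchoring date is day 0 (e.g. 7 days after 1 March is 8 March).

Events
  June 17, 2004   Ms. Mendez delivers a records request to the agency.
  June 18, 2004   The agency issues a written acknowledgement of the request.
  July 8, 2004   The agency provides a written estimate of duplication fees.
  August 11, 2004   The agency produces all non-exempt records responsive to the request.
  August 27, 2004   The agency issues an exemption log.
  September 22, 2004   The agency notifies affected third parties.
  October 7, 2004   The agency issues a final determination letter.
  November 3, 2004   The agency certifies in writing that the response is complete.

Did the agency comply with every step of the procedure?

No

Step 1 — counting 14 days from June 17, 2004 (when the request is received) gives a deadline of July 1, 2004; June 18, 2004 is within that limit.
Step 2 — must wait 16 days from June 18, 2004 (when the acknowledgement is issued), so not before July 4, 2004; done July 8, 2004 — permitted.
Step 3 — counting 55 days from June 18, 2004 (when the acknowledgement is issued) gives a deadline of August 12, 2004; completed August 11, 2004, before the deadline.
Step 4 — must wait 15 days from August 11, 2004 (when the non-exempt records are produced), so not before August 26, 2004; August 27, 2004 is on or after that date.
Step 5 — 5 and 50 days from September 16, 2004 (end of the 20-day hold period, which began when the exemption log is issued on August 27, 2004) are September 21, 2004 and November 5, 2004 respectively; done September 22, 2004 — within the window.
Step 6 — counting 39 days from October 4, 2004 (end of the 12-day review period, which began when third parties are notified on September 22, 2004) gives a deadline of November 12, 2004; done October 7, 2004 — timely.
Step 7 — must wait 30 days from October 7, 2004 (when the final determination letter is issued), so not before November 6, 2004; acted on November 3, 2004, 3 days prematurely.
The analysis stops there.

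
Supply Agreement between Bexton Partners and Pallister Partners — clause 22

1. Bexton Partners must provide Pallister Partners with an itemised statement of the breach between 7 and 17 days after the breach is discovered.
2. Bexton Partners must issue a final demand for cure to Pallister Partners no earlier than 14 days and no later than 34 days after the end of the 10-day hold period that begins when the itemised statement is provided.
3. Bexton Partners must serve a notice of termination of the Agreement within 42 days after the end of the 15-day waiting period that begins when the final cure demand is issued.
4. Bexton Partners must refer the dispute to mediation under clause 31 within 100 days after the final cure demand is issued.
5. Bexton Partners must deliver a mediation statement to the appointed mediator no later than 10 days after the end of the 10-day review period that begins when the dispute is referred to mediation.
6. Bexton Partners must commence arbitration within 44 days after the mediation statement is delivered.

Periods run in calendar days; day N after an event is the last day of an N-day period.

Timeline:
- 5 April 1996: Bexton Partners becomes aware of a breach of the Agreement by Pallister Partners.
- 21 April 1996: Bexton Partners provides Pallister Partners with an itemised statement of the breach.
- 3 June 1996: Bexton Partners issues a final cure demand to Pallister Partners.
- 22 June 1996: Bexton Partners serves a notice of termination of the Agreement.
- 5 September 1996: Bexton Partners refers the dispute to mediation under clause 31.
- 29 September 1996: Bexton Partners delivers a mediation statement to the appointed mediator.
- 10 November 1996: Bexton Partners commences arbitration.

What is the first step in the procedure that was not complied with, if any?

(1) the permitted window runs from 5 April 1996 + 7 = 12 April 1996 to 5 April 1996 + 17 = 22 April 1996; done 21 April 1996, which is between those dates.
(2) the permitted window runs from 1 May 1996 + 14 = 15 May 1996 to 1 May 1996 + 34 = 4 June 1996; 3 June 1996 falls inside that range.
(3) due by 18 June 1996 + 42 days = 30 July 1996; done 22 June 1996 — timely.
(4) due by 3 June 1996 + 100 days = 11 September 1996; 5 September 1996 is within that limit.
(5) due by 15 September 1996 + 10 days = 25 September 1996; done 29 September 1996 — 4 days late.
Later steps need not be reached.

Step 5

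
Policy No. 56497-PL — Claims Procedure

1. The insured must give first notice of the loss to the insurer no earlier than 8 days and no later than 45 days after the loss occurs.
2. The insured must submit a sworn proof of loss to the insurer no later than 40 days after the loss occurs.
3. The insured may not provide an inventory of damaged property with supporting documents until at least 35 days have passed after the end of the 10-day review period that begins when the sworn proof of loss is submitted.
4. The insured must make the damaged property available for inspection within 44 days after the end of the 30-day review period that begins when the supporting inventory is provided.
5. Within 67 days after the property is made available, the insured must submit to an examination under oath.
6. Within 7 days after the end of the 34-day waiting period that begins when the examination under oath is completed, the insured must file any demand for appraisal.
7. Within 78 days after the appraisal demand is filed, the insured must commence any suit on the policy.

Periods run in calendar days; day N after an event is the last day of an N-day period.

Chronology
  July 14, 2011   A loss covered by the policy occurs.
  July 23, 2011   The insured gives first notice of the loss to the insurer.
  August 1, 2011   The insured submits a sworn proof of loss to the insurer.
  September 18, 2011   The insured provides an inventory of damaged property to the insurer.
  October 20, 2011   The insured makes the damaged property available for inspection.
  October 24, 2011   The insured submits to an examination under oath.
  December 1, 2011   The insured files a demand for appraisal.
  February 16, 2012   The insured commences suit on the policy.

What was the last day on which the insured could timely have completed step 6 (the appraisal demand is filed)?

December 4, 2011

The examination under oath is completed on October 24, 2011; the 34-day waiting period therefore ends November 27, 2011, and step 6 runs from that date. 7 days after November 27, 2011 is December 4, 2011.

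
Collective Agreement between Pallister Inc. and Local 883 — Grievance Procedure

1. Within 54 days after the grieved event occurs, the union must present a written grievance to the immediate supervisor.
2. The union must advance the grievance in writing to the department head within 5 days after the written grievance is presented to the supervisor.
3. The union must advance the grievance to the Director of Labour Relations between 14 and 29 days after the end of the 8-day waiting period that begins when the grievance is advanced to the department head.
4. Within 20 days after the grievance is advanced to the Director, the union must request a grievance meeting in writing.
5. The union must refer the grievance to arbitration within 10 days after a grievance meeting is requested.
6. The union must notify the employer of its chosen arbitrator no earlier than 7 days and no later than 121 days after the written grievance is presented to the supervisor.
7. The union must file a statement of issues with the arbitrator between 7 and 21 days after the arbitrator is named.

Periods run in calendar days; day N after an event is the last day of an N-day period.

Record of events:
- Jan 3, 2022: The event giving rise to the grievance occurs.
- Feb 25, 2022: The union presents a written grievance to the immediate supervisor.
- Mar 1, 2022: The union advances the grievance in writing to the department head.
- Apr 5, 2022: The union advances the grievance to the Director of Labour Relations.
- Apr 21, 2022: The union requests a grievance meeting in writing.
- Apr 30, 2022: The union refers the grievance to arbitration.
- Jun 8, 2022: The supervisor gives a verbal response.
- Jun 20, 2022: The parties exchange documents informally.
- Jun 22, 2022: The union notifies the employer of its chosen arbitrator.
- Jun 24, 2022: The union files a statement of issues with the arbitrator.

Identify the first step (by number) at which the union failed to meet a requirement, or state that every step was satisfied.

(1) due by Jan 3, 2022 + 54 days = Feb 26, 2022; completed Feb 25, 2022, before the deadline.
(2) due by Feb 25, 2022 + 5 days = Mar 2, 2022; completed Mar 1, 2022, before the deadline.
(3) the permitted window runs from Mar 9, 2022 + 14 = Mar 23, 2022 to Mar 9, 2022 + 29 = Apr 7, 2022; done Apr 5, 2022 — within the window.
(4) due by Apr 5, 2022 + 20 days = Apr 25, 2022; Apr 21, 2022 is within that limit.
(5) due by Apr 21, 2022 + 10 days = May 1, 2022; completed Apr 30, 2022, before the deadline.
(6) the permitted window runs from Feb 25, 2022 + 7 = Mar 4, 2022 to Feb 25, 2022 + 121 = Jun 26, 2022; done Jun 22, 2022 — within the window.
(7) the permitted window runs from Jun 22, 2022 + 7 = Jun 29, 2022 to Jun 22, 2022 + 21 = Jul 13, 2022; Jun 24, 2022 is 5 days too early.

Step 7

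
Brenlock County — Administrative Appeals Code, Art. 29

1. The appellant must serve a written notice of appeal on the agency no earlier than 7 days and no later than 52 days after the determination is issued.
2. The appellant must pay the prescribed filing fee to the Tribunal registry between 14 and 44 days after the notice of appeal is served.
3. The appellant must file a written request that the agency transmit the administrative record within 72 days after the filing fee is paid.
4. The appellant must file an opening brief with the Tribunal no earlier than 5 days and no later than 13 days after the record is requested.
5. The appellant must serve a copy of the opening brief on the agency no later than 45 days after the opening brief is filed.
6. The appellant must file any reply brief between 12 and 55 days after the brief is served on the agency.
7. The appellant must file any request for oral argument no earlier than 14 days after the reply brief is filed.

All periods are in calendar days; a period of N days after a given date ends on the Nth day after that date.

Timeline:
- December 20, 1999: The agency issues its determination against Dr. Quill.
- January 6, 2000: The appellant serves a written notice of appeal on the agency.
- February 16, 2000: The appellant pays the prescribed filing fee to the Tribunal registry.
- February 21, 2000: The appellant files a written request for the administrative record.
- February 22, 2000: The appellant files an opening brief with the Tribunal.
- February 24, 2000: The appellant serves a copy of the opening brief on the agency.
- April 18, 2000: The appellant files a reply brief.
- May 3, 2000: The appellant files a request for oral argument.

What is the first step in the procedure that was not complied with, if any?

Step 1 — 7 and 52 days from December 20, 1999 (when the determination is issued) are December 27, 1999 and February 10, 2000 respectively; done January 6, 2000, which is between those dates.
Step 2 — 14 and 44 days from January 6, 2000 (when the notice of appeal is served) are January 20, 2000 and February 19, 2000 respectively; done February 16, 2000, which is between those dates.
Step 3 — counting 72 days from February 16, 2000 (when the filing fee is paid) gives a deadline of April 28, 2000; February 21, 2000 is within that limit.
Step 4 — 5 and 13 days from February 21, 2000 (when the record is requested) are February 26, 2000 and March 5, 2000 respectively; February 22, 2000 is 4 days too early.
That is the first point of non-compliance.

Step 4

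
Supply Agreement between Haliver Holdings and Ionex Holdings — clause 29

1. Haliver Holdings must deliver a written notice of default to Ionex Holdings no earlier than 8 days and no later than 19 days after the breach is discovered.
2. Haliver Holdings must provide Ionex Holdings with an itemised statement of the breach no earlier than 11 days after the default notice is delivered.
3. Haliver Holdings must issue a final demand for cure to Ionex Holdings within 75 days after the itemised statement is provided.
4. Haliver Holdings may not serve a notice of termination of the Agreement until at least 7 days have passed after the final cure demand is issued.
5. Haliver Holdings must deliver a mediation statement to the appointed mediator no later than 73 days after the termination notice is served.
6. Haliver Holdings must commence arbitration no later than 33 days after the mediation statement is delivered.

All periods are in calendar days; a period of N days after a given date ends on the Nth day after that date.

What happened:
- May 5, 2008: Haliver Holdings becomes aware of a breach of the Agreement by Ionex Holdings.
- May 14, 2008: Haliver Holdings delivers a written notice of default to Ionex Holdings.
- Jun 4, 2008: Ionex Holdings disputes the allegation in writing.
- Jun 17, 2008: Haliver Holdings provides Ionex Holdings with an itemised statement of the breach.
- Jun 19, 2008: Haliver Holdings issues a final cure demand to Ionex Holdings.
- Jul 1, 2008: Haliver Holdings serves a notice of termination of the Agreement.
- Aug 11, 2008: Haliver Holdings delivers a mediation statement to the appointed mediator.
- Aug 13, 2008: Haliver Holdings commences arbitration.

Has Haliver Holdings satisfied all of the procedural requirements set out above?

Yes

Step 1 — 8 and 19 days from May 5, 2008 (when the breach is discovered) are May 13, 2008 and May 24, 2008 respectively; done May 14, 2008, which is between those dates.
Step 2 — must wait 11 days from May 14, 2008 (when the default notice is delivered), so not before May 25, 2008; done Jun 17, 2008 — permitted.
Step 3 — counting 75 days from Jun 17, 2008 (when the itemised statement is provided) gives a deadline of Aug 31, 2008; done Jun 19, 2008 — timely.
Step 4 — must wait 7 days from Jun 19, 2008 (when the final cure demand is issued), so not before Jun 26, 2008; done Jul 1, 2008, after the minimum wait.
Step 5 — counting 73 days from Jul 1, 2008 (when the termination notice is served) gives a deadline of Sep 12, 2008; done Aug 11, 2008 — timely.
Step 6 — counting 33 days from Aug 11, 2008 (when the mediation statement is delivered) gives a deadline of Sep 13, 2008; completed Aug 13, 2008, before the deadline.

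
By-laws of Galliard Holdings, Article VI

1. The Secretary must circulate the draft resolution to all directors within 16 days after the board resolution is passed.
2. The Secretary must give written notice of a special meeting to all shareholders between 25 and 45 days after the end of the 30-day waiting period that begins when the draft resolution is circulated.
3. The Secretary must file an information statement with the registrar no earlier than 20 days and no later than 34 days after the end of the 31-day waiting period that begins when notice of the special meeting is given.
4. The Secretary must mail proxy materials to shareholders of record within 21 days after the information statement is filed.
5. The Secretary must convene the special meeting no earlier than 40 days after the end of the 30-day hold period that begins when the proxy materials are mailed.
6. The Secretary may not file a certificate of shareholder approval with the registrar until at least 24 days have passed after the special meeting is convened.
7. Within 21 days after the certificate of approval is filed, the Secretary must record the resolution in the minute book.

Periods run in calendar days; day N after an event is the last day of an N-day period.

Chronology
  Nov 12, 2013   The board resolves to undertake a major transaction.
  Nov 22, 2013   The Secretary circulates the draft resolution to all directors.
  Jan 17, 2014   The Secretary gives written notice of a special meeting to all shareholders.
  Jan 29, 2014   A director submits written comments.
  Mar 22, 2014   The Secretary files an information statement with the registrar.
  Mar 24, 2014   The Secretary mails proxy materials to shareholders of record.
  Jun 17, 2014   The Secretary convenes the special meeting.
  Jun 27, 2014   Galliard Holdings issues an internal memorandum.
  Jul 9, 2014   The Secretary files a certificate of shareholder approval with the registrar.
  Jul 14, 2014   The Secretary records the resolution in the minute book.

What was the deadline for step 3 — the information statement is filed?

Mar 23, 2014

Notice of the special meeting is given on Jan 17, 2014; the 31-day waiting period therefore ends Feb 17, 2014, and step 3 runs from that date. The window is 20–34 days after Feb 17, 2014; it closes on Mar 23, 2014.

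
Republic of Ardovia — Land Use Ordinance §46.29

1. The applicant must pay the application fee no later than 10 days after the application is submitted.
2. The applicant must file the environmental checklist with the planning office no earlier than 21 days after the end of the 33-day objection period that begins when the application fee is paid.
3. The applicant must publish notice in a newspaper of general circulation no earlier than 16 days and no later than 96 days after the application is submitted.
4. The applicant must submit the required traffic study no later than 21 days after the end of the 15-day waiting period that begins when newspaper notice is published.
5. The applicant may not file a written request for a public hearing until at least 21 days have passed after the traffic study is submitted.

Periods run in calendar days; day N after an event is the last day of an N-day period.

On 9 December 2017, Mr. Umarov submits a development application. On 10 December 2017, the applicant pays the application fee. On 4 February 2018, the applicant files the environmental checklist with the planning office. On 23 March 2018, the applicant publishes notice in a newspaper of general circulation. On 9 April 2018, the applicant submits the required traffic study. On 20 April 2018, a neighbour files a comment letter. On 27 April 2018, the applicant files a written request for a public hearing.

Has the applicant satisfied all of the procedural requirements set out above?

(1) due by 9 December 2017 + 10 days = 19 December 2017; completed 10 December 2017, before the deadline.
(2) permitted from 12 January 2018 + 21 days = 2 February 2018 onward; 4 February 2018 is on or after that date.
(3) the permitted window runs from 9 December 2017 + 16 = 25 December 2017 to 9 December 2017 + 96 = 15 March 2018; 23 March 2018 is 8 days past the end of the window.
No need to go further; step 3 was not satisfied.

No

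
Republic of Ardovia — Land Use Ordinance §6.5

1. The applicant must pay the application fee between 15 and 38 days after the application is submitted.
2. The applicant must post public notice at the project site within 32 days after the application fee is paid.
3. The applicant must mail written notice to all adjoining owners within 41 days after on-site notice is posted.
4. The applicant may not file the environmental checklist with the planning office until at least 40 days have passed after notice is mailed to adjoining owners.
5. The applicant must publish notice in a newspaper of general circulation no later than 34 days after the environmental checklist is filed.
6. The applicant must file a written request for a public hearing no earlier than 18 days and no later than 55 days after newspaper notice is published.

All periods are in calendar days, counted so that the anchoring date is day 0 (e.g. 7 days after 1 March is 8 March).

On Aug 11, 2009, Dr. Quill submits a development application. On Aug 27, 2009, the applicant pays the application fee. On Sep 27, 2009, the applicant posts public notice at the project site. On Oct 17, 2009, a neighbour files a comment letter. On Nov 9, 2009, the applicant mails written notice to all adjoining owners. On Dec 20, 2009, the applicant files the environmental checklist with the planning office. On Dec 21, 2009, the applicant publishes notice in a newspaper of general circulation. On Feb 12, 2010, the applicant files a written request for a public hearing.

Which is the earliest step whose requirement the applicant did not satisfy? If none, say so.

Step 3

Step 1 — 15 and 38 days from Aug 11, 2009 (when the application is submitted) are Aug 26, 2009 and Sep 18, 2009 respectively; done Aug 27, 2009, which is between those dates.
Step 2 — counting 32 days from Aug 27, 2009 (when the application fee is paid) gives a deadline of Sep 28, 2009; done Sep 27, 2009 — timely.
Step 3 — counting 41 days from Sep 27, 2009 (when on-site notice is posted) gives a deadline of Nov 7, 2009; done Nov 9, 2009 — 2 days late.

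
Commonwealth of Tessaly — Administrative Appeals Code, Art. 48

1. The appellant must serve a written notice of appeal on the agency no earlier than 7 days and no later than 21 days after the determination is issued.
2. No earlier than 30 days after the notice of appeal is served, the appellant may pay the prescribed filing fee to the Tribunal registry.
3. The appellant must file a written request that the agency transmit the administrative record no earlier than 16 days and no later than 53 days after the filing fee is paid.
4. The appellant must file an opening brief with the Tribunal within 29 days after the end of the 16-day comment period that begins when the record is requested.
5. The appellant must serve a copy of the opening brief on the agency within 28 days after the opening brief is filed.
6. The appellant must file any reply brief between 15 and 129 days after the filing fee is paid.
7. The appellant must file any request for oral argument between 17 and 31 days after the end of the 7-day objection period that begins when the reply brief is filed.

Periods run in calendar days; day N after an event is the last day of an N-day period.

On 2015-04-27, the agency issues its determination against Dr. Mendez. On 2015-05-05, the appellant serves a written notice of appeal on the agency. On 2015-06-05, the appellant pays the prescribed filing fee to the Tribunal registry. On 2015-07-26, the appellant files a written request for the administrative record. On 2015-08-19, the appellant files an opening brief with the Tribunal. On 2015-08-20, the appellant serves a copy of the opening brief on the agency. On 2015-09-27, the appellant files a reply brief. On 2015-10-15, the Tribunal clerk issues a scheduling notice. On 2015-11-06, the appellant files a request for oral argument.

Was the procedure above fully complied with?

Step 1: the window is 7–21 days after 2015-04-27 (when the determination is issued), so 2015-05-04 through 2015-05-18; done 2015-05-05, which is between those dates.
Step 2: the earliest permitted date is 30 days after 2015-05-05 (when the notice of appeal is served), i.e. 2015-06-04; done 2015-06-05 — permitted.
Step 3: the window is 16–53 days after 2015-06-05 (when the filing fee is paid), so 2015-06-21 through 2015-07-28; 2015-07-26 falls inside that range.
Step 4: 29 days after 2015-08-11 (end of the 16-day comment period, which began when the record is requested on 2015-07-26) is 2015-09-09; done 2015-08-19 — timely.
Step 5: 28 days after 2015-08-19 (when the opening brief is filed) is 2015-09-16; completed 2015-08-20, before the deadline.
Step 6: the window is 15–129 days after 2015-06-05 (when the filing fee is paid), so 2015-06-20 through 2015-10-12; done 2015-09-27, which is between those dates.
Step 7: the window is 17–31 days after 2015-10-04 (end of the 7-day objection period, which began when the reply brief is filed on 2015-09-27), so 2015-10-21 through 2015-11-04; 2015-11-06 is 2 days past the end of the window.
No need to go further; step 7 was not satisfied.

No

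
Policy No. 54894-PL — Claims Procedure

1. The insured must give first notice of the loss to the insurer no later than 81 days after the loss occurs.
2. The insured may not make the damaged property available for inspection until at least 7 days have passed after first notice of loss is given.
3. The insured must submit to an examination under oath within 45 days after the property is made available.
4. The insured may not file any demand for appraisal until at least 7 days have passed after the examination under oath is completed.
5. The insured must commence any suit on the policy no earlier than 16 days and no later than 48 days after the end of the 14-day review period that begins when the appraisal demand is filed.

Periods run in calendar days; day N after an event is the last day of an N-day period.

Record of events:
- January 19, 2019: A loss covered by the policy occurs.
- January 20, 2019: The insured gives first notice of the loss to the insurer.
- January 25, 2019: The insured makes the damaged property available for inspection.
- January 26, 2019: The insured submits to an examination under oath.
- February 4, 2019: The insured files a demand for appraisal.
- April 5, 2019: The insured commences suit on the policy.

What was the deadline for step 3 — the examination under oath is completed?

March 11, 2019

Step 3 runs from January 25, 2019, when the property is made available. 45 days after January 25, 2019 is March 11, 2019.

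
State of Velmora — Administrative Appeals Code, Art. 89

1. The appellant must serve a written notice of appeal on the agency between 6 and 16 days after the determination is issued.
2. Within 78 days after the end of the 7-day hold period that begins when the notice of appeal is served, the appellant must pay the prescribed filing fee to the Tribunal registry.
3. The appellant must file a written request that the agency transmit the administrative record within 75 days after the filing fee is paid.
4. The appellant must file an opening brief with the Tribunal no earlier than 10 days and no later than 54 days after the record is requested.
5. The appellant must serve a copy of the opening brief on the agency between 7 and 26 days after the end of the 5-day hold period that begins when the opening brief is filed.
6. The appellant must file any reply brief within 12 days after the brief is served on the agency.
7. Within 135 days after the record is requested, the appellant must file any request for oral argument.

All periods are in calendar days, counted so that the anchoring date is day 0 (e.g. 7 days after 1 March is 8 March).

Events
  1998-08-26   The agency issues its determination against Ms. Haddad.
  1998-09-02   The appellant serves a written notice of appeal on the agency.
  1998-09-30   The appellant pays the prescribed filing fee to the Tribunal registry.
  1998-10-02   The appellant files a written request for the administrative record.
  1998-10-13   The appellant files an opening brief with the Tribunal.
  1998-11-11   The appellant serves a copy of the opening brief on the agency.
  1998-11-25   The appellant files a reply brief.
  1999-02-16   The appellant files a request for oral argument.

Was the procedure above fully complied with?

(1) the permitted window runs from 1998-08-26 + 6 = 1998-09-01 to 1998-08-26 + 16 = 1998-09-11; done 1998-09-02 — within the window.
(2) due by 1998-09-09 + 78 days = 1998-11-26; done 1998-09-30 — timely.
(3) due by 1998-09-30 + 75 days = 1998-12-14; completed 1998-10-02, before the deadline.
(4) the permitted window runs from 1998-10-02 + 10 = 1998-10-12 to 1998-10-02 + 54 = 1998-11-25; done 1998-10-13 — within the window.
(5) the permitted window runs from 1998-10-18 + 7 = 1998-10-25 to 1998-10-18 + 26 = 1998-11-13; 1998-11-11 falls inside that range.
(6) due by 1998-11-11 + 12 days = 1998-11-23; done 1998-11-25 — 2 days late.

No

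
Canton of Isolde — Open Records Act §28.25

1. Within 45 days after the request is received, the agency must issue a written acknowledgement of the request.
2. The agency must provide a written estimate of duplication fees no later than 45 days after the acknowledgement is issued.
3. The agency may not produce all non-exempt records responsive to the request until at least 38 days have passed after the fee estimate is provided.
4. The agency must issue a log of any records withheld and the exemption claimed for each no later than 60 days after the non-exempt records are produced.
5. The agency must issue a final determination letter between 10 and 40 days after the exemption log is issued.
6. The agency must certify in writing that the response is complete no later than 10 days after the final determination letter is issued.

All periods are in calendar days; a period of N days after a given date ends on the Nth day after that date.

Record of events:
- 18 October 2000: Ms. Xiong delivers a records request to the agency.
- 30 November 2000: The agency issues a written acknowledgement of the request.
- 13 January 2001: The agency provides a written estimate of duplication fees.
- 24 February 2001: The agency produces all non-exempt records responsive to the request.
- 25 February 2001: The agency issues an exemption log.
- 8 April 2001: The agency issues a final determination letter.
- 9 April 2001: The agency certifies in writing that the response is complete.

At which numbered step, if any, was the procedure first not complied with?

Step 1: 45 days after 18 October 2000 (when the request is received) is 2 December 2000; completed 30 November 2000, before the deadline.
Step 2: 45 days after 30 November 2000 (when the acknowledgement is issued) is 14 January 2001; completed 13 January 2001, before the deadline.
Step 3: the earliest permitted date is 38 days after 13 January 2001 (when the fee estimate is provided), i.e. 20 February 2001; 24 February 2001 is on or after that date.
Step 4: 60 days after 24 February 2001 (when the non-exempt records are produced) is 25 April 2001; completed 25 February 2001, before the deadline.
Step 5: the window is 10–40 days after 25 February 2001 (when the exemption log is issued), so 7 March 2001 through 6 April 2001; done 8 April 2001 — 2 days after the window closed.

Step 5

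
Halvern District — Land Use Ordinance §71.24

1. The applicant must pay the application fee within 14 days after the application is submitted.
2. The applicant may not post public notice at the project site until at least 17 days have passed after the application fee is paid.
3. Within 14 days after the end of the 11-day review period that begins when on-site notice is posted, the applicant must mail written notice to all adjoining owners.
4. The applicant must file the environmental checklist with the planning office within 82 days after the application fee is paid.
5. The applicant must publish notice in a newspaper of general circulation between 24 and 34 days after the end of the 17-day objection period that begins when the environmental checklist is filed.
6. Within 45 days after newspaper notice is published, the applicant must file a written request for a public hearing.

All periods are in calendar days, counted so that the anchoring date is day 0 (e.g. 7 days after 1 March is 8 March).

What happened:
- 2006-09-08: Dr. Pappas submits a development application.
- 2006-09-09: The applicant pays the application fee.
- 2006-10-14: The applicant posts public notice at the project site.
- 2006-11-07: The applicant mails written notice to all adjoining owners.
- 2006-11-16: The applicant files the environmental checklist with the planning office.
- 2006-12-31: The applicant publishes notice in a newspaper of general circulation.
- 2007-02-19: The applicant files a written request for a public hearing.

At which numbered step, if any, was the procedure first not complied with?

Step 6

Step 1: 14 days after 2006-09-08 (when the application is submitted) is 2006-09-22; completed 2006-09-09, before the deadline.
Step 2: the earliest permitted date is 17 days after 2006-09-09 (when the application fee is paid), i.e. 2006-09-26; done 2006-10-14 — permitted.
Step 3: 14 days after 2006-10-25 (end of the 11-day review period, which began when on-site notice is posted on 2006-10-14) is 2006-11-08; done 2006-11-07 — timely.
Step 4: 82 days after 2006-09-09 (when the application fee is paid) is 2006-11-30; done 2006-11-16 — timely.
Step 5: the window is 24–34 days after 2006-12-03 (end of the 17-day objection period, which began when the environmental checklist is filed on 2006-11-16), so 2006-12-27 through 2007-01-06; done 2006-12-31, which is between those dates.
Step 6: 45 days after 2006-12-31 (when newspaper notice is published) is 2007-02-14; not done until 2007-02-19, 5 days after the deadline.
No need to go further; step 6 was not satisfied.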